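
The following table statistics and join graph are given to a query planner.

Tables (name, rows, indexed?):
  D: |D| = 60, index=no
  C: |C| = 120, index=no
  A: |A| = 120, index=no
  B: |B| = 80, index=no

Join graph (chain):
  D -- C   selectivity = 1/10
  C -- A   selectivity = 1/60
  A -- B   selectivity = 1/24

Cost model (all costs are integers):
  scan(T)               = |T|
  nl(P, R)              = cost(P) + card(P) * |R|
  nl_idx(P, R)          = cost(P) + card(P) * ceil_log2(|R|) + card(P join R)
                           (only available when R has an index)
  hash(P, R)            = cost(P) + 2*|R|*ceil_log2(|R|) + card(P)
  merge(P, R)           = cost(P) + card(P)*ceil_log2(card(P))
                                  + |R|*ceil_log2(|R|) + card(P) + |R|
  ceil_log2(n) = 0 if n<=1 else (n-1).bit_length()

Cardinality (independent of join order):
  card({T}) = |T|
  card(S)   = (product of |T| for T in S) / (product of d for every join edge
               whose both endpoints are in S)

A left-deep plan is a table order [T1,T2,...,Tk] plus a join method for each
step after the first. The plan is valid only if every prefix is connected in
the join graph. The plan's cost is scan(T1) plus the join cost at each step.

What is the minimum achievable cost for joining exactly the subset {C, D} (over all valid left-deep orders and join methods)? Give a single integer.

960

Selinger DP over subsets of {C,D}:
  {D}: scan cost=60, card=60
  {C}: scan cost=120, card=120
  {CD}: card=720; try (D,hash)→960, (C,merge)→1440, (D,merge)→1500, (C,hash)→1800, (C,nl)→7260, (D,nl)→7320; best=960 via (D,hash)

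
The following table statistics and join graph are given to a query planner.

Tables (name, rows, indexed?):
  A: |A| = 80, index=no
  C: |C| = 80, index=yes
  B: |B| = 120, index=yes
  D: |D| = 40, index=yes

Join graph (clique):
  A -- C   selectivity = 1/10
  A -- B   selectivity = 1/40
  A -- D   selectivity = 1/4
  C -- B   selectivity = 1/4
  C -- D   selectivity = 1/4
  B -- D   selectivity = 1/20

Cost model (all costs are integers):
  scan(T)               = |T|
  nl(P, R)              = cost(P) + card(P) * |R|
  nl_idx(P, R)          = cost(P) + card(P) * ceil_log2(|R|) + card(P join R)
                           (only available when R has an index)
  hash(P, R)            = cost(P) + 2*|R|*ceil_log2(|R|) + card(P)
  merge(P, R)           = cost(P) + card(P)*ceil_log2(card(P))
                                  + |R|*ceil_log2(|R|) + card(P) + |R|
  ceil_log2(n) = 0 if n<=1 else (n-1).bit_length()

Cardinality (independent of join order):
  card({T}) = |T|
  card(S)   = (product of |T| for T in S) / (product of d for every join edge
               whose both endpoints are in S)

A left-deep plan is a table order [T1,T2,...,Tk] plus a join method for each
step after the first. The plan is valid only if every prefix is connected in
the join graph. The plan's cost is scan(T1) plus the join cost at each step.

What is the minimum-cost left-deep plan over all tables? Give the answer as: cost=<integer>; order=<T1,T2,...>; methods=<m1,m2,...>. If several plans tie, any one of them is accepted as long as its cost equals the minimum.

Selinger DP (subsets sized 1..n):
  {A}: scan cost=80, card=80
  {C}: scan cost=80, card=80
  {B}: scan cost=120, card=120
  {D}: scan cost=40, card=40
  {AC}: card=640; try (C,hash)→1280, (C,nl_idx)→1280, (A,hash)→1280, (C,merge)→1360, (A,merge)→1360, (C,nl)→6480 …(+1); best=1280 via (C,hash)
  {AB}: card=240; try (B,nl_idx)→880, (A,hash)→1360, (B,merge)→1680, (A,merge)→1720, (B,hash)→1840, (B,nl)→9680 …(+1); best=880 via (B,nl_idx)
  {AD}: card=800; try (D,hash)→640, (A,merge)→960, (D,merge)→1000, (A,hash)→1200, (D,nl_idx)→1360, (A,nl)→3240 …(+1); best=640 via (D,hash)
  {BC}: card=2400; try (C,hash)→1360, (B,merge)→1680, (C,merge)→1720, (B,hash)→1840, (B,nl_idx)→3040, (C,nl_idx)→3360 …(+2); best=1360 via (C,hash)
  {CD}: card=800; try (D,hash)→640, (C,merge)→960, (D,merge)→1000, (C,nl_idx)→1120, (C,hash)→1200, (D,nl_idx)→1360 …(+2); best=640 via (D,hash)
  {BD}: card=240; try (B,nl_idx)→560, (D,hash)→720, (D,nl_idx)→1080, (B,merge)→1280, (D,merge)→1360, (B,hash)→1760 …(+2); best=560 via (B,nl_idx)
  {ABC}: card=480; try (C,hash)→2240, (C,nl_idx)→3040, (B,hash)→3600, (C,merge)→3680, (A,hash)→4880, (B,nl_idx)→6240 …(+5); best=2240 via (C,hash)
  {ACD}: card=1600; try (D,hash)→2400, (C,hash)→2560, (A,hash)→2560, (D,nl_idx)→6720, (C,nl_idx)→7840, (D,merge)→8600 …(+5); best=2400 via (D,hash)
  {ABD}: card=120; try (D,hash)→1600, (A,hash)→1920, (D,nl_idx)→2440, (B,hash)→3120, (D,merge)→3320, (A,merge)→3360 …(+5); best=1600 via (D,hash)
  {BCD}: card=1200; try (C,hash)→1920, (B,hash)→3120, (C,merge)→3360, (C,nl_idx)→3440, (D,hash)→4240, (B,nl_idx)→7440 …(+6); best=1920 via (C,hash)
  {ABCD}: card=60; try (C,nl_idx)→2500, (C,hash)→2840, (D,hash)→3200, (C,merge)→3200, (A,hash)→4240, (D,nl_idx)→5180 …(+9); best=2500 via (C,nl_idx)

cost=2500; order=A,B,D,C; methods=nl_idx,hash,nl_idx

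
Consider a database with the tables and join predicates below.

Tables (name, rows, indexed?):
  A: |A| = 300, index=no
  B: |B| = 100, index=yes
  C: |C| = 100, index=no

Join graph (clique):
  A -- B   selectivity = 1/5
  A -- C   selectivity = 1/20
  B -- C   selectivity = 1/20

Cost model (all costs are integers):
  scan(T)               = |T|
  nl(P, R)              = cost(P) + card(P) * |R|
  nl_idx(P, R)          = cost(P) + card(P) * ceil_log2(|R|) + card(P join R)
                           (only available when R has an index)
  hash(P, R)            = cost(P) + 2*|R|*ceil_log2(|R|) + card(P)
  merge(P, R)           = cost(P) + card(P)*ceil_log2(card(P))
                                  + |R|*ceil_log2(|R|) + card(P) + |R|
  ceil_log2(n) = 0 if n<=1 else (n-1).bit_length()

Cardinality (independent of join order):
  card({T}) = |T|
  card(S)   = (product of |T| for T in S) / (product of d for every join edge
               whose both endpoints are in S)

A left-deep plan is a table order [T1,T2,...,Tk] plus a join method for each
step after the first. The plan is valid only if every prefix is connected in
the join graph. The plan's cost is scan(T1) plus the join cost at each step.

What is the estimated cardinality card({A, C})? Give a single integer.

1500

Tables in S: A(300), C(100)
Edges inside S: A-C(d=20)
numerator = 300 * 100 = 30000
denominator = 20 = 20
card(S) = 30000 / 20 = 1500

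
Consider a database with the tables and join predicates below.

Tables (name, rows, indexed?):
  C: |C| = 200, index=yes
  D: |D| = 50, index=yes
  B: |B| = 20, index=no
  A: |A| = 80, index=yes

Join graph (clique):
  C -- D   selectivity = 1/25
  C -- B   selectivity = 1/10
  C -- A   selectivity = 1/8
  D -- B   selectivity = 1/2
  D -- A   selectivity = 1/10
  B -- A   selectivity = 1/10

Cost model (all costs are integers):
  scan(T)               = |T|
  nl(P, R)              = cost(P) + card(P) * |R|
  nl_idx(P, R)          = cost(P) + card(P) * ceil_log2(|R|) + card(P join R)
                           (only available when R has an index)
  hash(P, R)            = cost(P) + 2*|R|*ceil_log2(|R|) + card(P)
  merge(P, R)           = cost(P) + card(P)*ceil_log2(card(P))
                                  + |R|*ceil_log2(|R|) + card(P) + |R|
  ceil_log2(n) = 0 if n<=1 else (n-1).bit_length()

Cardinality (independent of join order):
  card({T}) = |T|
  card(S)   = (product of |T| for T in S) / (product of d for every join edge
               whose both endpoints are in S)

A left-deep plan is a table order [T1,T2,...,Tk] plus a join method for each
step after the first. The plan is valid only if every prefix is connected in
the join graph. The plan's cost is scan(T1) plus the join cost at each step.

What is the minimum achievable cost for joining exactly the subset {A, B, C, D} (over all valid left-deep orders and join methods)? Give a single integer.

2970

Selinger DP over subsets of {A,B,C,D}:
  {C}: scan cost=200, card=200
  {D}: scan cost=50, card=50
  {B}: scan cost=20, card=20
  {A}: scan cost=80, card=80
  {CD}: card=400; try (C,nl_idx)→850, (D,hash)→1000, (D,nl_idx)→1800, (C,merge)→2200, (D,merge)→2350, (C,hash)→3300 …(+2); best=850 via (C,nl_idx)
  {BC}: card=400; try (C,nl_idx)→580, (B,hash)→600, (C,merge)→1940, (B,merge)→2120, (C,hash)→3240, (C,nl)→4020 …(+1); best=580 via (C,nl_idx)
  {AC}: card=2000; try (A,hash)→1520, (C,merge)→2520, (A,merge)→2640, (C,nl_idx)→2720, (C,hash)→3360, (A,nl_idx)→3600 …(+2); best=1520 via (A,hash)
  {BD}: card=500; try (B,hash)→300, (D,merge)→490, (B,merge)→520, (D,hash)→640, (D,nl_idx)→640, (D,nl)→1020 …(+1); best=300 via (B,hash)
  {AD}: card=400; try (D,hash)→760, (A,nl_idx)→800, (D,nl_idx)→960, (A,merge)→1040, (D,merge)→1070, (A,hash)→1220 …(+2); best=760 via (D,hash)
  {AB}: card=160; try (A,nl_idx)→320, (B,hash)→360, (A,merge)→780, (B,merge)→840, (A,hash)→1160, (A,nl)→1620 …(+1); best=320 via (A,nl_idx)
  {BCD}: card=400; try (B,hash)→1450, (D,hash)→1580, (D,nl_idx)→3380, (C,hash)→4000, (C,nl_idx)→4700, (D,merge)→4930 …(+5); best=1450 via (B,hash)
  {ACD}: card=400; try (A,hash)→2370, (A,nl_idx)→4050, (D,hash)→4120, (C,hash)→4360, (C,nl_idx)→4360, (A,merge)→5490 …(+6); best=2370 via (A,hash)
  {ABC}: card=400; try (C,nl_idx)→2000, (A,hash)→2100, (C,merge)→3560, (C,hash)→3680, (B,hash)→3720, (A,nl_idx)→3780 …(+5); best=2000 via (C,nl_idx)
  {ABD}: card=400; try (D,hash)→1080, (B,hash)→1360, (D,nl_idx)→1680, (A,hash)→1920, (D,merge)→2110, (A,nl_idx)→4200 …(+5); best=1080 via (D,hash)
  {ABCD}: card=40; try (B,hash)→2970, (A,hash)→2970, (D,hash)→3000, (A,nl_idx)→4290, (C,nl_idx)→4320, (D,nl_idx)→4440 …(+9); best=2970 via (B,hash)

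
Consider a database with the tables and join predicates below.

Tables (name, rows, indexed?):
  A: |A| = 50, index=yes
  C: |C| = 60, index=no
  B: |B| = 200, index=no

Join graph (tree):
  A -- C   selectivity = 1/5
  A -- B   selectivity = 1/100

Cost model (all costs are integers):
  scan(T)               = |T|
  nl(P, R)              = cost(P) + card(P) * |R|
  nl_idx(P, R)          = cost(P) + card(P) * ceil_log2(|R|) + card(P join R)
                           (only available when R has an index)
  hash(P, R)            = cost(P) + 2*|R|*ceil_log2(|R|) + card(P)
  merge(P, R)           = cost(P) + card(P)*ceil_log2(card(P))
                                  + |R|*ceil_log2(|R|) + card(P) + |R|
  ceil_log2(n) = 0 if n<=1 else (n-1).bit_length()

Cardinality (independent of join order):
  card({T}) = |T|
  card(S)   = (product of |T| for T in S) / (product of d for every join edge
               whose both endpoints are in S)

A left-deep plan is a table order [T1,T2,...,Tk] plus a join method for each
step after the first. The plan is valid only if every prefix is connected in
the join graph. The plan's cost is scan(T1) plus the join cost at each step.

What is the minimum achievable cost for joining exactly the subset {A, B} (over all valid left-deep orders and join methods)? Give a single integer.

1000

Selinger DP over subsets of {A,B}:
  {A}: scan cost=50, card=50
  {B}: scan cost=200, card=200
  {AB}: card=100; try (A,hash)→1000, (A,nl_idx)→1500, (B,merge)→2200, (A,merge)→2350, (B,hash)→3300, (B,nl)→10050 …(+1); best=1000 via (A,hash)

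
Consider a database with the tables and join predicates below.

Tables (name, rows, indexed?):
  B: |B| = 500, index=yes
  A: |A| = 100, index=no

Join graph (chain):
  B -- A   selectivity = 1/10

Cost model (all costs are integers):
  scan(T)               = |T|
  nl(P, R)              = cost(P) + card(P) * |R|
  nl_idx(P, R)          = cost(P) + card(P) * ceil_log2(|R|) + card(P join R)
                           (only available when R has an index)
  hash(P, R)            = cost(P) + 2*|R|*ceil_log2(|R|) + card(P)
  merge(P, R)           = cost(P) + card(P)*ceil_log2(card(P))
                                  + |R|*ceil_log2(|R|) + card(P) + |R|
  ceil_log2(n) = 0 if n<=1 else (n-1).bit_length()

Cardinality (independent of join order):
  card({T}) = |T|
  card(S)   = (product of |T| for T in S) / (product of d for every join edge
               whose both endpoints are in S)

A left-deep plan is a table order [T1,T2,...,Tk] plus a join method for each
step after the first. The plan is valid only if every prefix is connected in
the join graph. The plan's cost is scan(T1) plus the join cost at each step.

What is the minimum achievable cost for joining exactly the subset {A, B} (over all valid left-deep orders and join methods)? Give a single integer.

2400

Selinger DP over subsets of {A,B}:
  {B}: scan cost=500, card=500
  {A}: scan cost=100, card=100
  {AB}: card=5000; try (A,hash)→2400, (B,merge)→5900, (B,nl_idx)→6000, (A,merge)→6300, (B,hash)→9200, (B,nl)→50100 …(+1); best=2400 via (A,hash)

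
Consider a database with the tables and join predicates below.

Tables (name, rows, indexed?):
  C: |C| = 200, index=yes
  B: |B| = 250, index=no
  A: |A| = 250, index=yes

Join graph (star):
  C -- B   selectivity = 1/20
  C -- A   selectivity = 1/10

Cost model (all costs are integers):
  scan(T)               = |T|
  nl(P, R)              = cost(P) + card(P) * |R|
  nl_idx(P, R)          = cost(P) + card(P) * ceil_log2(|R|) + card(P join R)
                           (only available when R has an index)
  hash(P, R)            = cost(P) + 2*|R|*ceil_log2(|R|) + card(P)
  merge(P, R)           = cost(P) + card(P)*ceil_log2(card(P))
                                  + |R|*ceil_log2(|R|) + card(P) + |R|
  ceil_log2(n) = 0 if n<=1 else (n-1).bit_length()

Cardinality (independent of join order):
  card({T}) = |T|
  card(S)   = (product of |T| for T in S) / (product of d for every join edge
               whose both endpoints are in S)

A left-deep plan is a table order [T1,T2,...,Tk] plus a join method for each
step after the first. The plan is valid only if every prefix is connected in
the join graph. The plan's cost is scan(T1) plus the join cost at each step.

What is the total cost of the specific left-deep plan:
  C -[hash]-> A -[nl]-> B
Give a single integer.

1254400

step 1: scan C: cost=200, card=200
step 2: join A via hash
    card(P join A) = 200*250/(10) = 5000
    cost = 200 + 2*250*8 + 200 = 4400
step 3: join B via nl
    card(P join B) = 5000*250/(20) = 62500
    cost = 4400 + 5000*250 = 1254400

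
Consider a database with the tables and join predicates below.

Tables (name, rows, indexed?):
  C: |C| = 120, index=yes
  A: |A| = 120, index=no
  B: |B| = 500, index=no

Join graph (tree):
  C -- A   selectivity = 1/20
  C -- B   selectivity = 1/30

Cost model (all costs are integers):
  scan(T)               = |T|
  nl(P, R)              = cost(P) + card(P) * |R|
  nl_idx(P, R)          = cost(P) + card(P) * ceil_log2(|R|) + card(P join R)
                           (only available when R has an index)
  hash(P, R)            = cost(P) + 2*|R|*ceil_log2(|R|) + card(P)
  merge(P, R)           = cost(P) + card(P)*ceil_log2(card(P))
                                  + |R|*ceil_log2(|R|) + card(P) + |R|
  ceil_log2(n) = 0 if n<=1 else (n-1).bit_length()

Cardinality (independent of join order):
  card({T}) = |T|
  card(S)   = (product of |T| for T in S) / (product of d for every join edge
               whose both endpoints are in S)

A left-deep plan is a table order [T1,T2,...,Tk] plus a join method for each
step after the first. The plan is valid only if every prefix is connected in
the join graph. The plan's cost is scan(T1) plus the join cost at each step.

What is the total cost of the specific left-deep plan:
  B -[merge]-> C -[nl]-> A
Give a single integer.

246460

step 1: scan B: cost=500, card=500
step 2: join C via merge
    card(P join C) = 500*120/(30) = 2000
    cost = 500 + 500*9 + 120*7 + 500 + 120 = 6460
step 3: join A via nl
    card(P join A) = 2000*120/(20) = 12000
    cost = 6460 + 2000*120 = 246460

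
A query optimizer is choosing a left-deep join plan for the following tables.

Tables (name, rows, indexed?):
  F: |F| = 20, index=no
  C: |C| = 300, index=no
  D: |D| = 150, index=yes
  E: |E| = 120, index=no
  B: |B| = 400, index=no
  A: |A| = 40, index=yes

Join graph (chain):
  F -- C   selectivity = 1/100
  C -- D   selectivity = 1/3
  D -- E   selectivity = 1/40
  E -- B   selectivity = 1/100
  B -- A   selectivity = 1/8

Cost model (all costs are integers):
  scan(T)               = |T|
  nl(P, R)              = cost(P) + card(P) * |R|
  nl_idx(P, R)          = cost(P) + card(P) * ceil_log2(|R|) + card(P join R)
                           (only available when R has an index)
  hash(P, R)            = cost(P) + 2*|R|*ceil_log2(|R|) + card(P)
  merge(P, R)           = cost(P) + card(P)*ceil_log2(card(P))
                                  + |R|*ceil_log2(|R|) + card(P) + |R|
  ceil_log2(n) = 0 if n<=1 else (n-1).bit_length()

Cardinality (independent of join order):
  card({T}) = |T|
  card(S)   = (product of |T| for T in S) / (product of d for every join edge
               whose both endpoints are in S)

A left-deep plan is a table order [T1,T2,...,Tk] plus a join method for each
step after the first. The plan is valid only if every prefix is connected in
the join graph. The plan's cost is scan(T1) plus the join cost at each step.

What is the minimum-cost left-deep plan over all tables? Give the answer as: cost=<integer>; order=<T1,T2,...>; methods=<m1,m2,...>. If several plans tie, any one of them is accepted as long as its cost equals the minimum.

cost=59930; order=C,F,D,E,B,A; methods=hash,merge,hash,hash,hash

Selinger DP (subsets sized 1..n):
  {F}: scan cost=20, card=20
  {C}: scan cost=300, card=300
  {D}: scan cost=150, card=150
  {E}: scan cost=120, card=120
  {B}: scan cost=400, card=400
  {A}: scan cost=40, card=40
  {CF}: card=60; try (F,hash)→800, (C,merge)→3140, (F,merge)→3420, (C,hash)→5440, (C,nl)→6020, (F,nl)→6300; best=800 via (F,hash)
  {CD}: card=15000; try (D,hash)→3000, (C,merge)→4500, (D,merge)→4650, (C,hash)→5700, (D,nl_idx)→17700, (C,nl)→45150 …(+1); best=3000 via (D,hash)
  {DE}: card=450; try (D,nl_idx)→1530, (E,hash)→1980, (D,merge)→2430, (E,merge)→2460, (D,hash)→2640, (D,nl)→18120 …(+1); best=1530 via (D,nl_idx)
  {BE}: card=480; try (E,hash)→2480, (B,merge)→5080, (E,merge)→5360, (B,hash)→7440, (B,nl)→48120, (E,nl)→48400; best=2480 via (E,hash)
  {AB}: card=2000; try (A,hash)→1280, (B,merge)→4320, (A,merge)→4680, (A,nl_idx)→4800, (B,hash)→7280, (B,nl)→16040 …(+1); best=1280 via (A,hash)
  {CDF}: card=3000; try (D,merge)→2570, (D,hash)→3260, (D,nl_idx)→4280, (D,nl)→9800, (F,hash)→18200, (F,merge)→228120 …(+1); best=2570 via (D,merge)
  {CDE}: card=45000; try (C,hash)→7380, (C,merge)→9030, (E,hash)→19680, (C,nl)→136530, (E,merge)→228960, (E,nl)→1803000; best=7380 via (C,hash)
  {BDE}: card=1800; try (D,hash)→5360, (D,nl_idx)→8120, (D,merge)→8630, (B,hash)→9180, (B,merge)→10030, (D,nl)→74480 …(+1); best=5360 via (D,hash)
  {ABE}: card=2400; try (A,hash)→3440, (E,hash)→4960, (A,merge)→7560, (A,nl_idx)→7760, (A,nl)→21680, (E,merge)→26240 …(+1); best=3440 via (A,hash)
  {CDEF}: card=9000; try (E,hash)→7250, (E,merge)→42530, (F,hash)→52580, (E,nl)→362570, (F,merge)→772500, (F,nl)→907380; best=7250 via (E,hash)
  {BCDE}: card=180000; try (C,hash)→12560, (C,merge)→29960, (B,hash)→59580, (C,nl)→545360, (B,merge)→776380, (B,nl)→18007380; best=12560 via (C,hash)
  {ABDE}: card=9000; try (A,hash)→7640, (D,hash)→8240, (A,nl_idx)→25160, (A,merge)→27240, (D,nl_idx)→31640, (D,merge)→35990 …(+2); best=7640 via (A,hash)
  {BCDEF}: card=36000; try (B,hash)→23450, (B,merge)→146250, (F,hash)→192760, (F,merge)→3432680, (B,nl)→3607250, (F,nl)→3612560; best=23450 via (B,hash)
  {ABCDE}: card=900000; try (C,hash)→22040, (C,merge)→145640, (A,hash)→193040, (A,nl_idx)→1992560, (C,nl)→2707640, (A,merge)→3432840 …(+1); best=22040 via (C,hash)
  {ABCDEF}: card=180000; try (A,hash)→59930, (A,nl_idx)→419450, (A,merge)→635730, (F,hash)→922240, (A,nl)→1463450, (F,nl)→18022040 …(+1); best=59930 via (A,hash)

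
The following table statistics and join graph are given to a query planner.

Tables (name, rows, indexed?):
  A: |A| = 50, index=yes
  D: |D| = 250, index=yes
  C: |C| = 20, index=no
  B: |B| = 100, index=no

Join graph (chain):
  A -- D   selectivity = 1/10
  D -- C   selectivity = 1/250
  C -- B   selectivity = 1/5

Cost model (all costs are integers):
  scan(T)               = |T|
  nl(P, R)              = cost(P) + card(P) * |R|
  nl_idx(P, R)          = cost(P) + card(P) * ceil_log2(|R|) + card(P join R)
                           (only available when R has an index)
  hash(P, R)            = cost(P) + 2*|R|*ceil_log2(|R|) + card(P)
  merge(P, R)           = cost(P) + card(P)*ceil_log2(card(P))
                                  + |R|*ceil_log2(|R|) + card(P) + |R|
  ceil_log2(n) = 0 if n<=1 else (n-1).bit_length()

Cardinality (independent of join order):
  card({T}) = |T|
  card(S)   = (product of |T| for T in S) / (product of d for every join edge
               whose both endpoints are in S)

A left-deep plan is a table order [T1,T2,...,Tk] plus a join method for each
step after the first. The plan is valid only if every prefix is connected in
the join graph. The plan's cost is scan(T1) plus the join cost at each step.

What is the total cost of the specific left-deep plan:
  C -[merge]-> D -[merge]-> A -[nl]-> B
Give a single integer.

step 1: scan C: cost=20, card=20
step 2: join D via merge
    card(P join D) = 20*250/(250) = 20
    cost = 20 + 20*5 + 250*8 + 20 + 250 = 2390
step 3: join A via merge
    card(P join A) = 20*50/(10) = 100
    cost = 2390 + 20*5 + 50*6 + 20 + 50 = 2860
step 4: join B via nl
    card(P join B) = 100*100/(5) = 2000
    cost = 2860 + 100*100 = 12860

12860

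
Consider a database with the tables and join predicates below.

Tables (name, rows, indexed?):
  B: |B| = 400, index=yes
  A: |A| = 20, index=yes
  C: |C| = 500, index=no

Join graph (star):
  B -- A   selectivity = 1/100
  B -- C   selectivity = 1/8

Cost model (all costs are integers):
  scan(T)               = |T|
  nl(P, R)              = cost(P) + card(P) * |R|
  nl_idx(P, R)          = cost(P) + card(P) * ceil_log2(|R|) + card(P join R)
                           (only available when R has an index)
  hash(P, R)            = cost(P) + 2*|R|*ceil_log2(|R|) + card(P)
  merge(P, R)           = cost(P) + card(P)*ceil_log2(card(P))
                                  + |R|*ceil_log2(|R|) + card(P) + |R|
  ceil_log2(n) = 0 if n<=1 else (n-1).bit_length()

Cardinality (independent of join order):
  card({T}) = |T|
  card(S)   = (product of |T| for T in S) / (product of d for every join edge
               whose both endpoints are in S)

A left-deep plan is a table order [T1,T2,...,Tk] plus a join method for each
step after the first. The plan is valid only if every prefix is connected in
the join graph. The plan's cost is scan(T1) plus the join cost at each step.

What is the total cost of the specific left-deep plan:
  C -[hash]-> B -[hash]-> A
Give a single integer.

step 1: scan C: cost=500, card=500
step 2: join B via hash
    card(P join B) = 500*400/(8) = 25000
    cost = 500 + 2*400*9 + 500 = 8200
step 3: join A via hash
    card(P join A) = 25000*20/(100) = 5000
    cost = 8200 + 2*20*5 + 25000 = 33400

33400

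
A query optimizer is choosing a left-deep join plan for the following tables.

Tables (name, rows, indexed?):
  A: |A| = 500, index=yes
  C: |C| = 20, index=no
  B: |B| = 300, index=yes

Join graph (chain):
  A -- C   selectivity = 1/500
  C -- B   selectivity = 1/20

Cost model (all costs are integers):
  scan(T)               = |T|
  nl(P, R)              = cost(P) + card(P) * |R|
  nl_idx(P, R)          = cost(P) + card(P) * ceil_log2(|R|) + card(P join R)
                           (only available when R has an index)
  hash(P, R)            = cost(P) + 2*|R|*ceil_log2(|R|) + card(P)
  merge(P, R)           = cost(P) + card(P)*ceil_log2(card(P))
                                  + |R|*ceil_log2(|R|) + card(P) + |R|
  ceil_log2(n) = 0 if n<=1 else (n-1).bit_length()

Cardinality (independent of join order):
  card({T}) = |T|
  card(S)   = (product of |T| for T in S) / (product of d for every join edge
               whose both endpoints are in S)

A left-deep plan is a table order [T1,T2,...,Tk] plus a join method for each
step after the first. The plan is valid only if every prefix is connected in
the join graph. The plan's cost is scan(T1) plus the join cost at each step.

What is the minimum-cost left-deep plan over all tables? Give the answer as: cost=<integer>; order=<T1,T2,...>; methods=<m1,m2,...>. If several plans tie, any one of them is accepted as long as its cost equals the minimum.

Selinger DP (subsets sized 1..n):
  {A}: scan cost=500, card=500
  {C}: scan cost=20, card=20
  {B}: scan cost=300, card=300
  {AC}: card=20; try (A,nl_idx)→220, (C,hash)→1200, (A,merge)→5140, (C,merge)→5620, (A,hash)→9040, (A,nl)→10020 …(+1); best=220 via (A,nl_idx)
  {BC}: card=300; try (B,nl_idx)→500, (C,hash)→800, (B,merge)→3140, (C,merge)→3420, (B,hash)→5440, (B,nl)→6020 …(+1); best=500 via (B,nl_idx)
  {ABC}: card=300; try (B,nl_idx)→700, (B,merge)→3340, (A,nl_idx)→3500, (B,hash)→5640, (B,nl)→6220, (A,merge)→8500 …(+2); best=700 via (B,nl_idx)

cost=700; order=C,A,B; methods=nl_idx,nl_idx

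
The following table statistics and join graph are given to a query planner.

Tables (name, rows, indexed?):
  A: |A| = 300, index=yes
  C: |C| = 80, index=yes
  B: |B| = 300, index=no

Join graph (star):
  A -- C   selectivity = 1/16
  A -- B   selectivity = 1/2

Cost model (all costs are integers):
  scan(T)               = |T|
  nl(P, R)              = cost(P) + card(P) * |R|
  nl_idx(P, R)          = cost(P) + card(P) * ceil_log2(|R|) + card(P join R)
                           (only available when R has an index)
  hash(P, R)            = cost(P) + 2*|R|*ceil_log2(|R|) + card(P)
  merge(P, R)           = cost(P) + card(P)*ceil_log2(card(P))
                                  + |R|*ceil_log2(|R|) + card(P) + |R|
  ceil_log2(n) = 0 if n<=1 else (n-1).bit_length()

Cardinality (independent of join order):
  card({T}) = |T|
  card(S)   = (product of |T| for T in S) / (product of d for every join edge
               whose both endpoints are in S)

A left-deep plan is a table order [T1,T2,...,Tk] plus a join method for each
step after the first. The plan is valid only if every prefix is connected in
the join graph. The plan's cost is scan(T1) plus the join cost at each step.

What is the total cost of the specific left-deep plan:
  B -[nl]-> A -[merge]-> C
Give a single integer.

855940

step 1: scan B: cost=300, card=300
step 2: join A via nl
    card(P join A) = 300*300/(2) = 45000
    cost = 300 + 300*300 = 90300
step 3: join C via merge
    card(P join C) = 45000*80/(16) = 225000
    cost = 90300 + 45000*16 + 80*7 + 45000 + 80 = 855940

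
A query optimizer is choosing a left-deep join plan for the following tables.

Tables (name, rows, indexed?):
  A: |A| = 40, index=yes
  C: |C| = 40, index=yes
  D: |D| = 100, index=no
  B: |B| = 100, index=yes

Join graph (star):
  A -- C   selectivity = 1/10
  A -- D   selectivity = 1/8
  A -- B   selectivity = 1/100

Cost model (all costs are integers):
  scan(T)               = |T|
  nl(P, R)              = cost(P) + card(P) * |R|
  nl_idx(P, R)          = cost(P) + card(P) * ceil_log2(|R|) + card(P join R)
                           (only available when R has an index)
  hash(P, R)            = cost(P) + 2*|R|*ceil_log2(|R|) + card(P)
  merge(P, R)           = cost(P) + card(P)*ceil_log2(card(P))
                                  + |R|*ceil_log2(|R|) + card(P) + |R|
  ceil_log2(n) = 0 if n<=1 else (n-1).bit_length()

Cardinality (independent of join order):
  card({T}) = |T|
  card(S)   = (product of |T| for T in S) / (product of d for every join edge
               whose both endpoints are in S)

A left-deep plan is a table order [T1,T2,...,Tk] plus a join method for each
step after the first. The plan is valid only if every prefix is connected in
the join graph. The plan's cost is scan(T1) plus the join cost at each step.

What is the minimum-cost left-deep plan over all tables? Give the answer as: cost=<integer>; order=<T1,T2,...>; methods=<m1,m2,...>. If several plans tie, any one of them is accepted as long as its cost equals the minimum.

Selinger DP (subsets sized 1..n):
  {A}: scan cost=40, card=40
  {C}: scan cost=40, card=40
  {D}: scan cost=100, card=100
  {B}: scan cost=100, card=100
  {AC}: card=160; try (C,nl_idx)→440, (A,nl_idx)→440, (C,hash)→560, (A,hash)→560, (C,merge)→600, (A,merge)→600 …(+2); best=440 via (C,nl_idx)
  {AD}: card=500; try (A,hash)→680, (D,merge)→1120, (A,merge)→1180, (A,nl_idx)→1200, (D,hash)→1480, (D,nl)→4040 …(+1); best=680 via (A,hash)
  {AB}: card=40; try (B,nl_idx)→360, (A,hash)→680, (A,nl_idx)→740, (B,merge)→1120, (A,merge)→1180, (B,hash)→1480 …(+2); best=360 via (B,nl_idx)
  {ACD}: card=2000; try (C,hash)→1660, (D,hash)→2000, (D,merge)→2680, (C,nl_idx)→5680, (C,merge)→5960, (D,nl)→16440 …(+1); best=1660 via (C,hash)
  {ABC}: card=160; try (C,nl_idx)→760, (C,hash)→880, (C,merge)→920, (B,nl_idx)→1720, (C,nl)→1960, (B,hash)→2000 …(+2); best=760 via (C,nl_idx)
  {ABD}: card=500; try (D,merge)→1440, (D,hash)→1800, (B,hash)→2580, (D,nl)→4360, (B,nl_idx)→4680, (B,merge)→6480 …(+1); best=1440 via (D,merge)
  {ABCD}: card=2000; try (D,hash)→2320, (C,hash)→2420, (D,merge)→3000, (B,hash)→5060, (C,nl_idx)→6440, (C,merge)→6720 …(+5); best=2320 via (D,hash)

cost=2320; order=A,B,C,D; methods=nl_idx,nl_idx,hash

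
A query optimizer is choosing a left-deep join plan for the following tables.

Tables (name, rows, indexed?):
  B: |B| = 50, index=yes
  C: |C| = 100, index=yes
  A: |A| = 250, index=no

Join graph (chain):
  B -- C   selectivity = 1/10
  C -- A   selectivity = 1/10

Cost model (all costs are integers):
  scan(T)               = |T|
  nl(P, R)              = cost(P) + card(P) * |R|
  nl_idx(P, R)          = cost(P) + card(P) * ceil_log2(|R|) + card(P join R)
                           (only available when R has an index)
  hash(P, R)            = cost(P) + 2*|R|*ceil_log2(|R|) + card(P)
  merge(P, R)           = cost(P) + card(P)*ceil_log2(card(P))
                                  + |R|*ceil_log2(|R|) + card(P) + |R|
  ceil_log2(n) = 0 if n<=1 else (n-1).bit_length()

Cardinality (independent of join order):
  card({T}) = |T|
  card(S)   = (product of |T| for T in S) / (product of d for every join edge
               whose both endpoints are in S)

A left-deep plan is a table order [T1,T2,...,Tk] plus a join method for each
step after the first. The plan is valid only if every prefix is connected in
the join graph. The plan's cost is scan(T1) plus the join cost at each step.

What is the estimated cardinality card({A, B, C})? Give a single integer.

12500

Tables in S: A(250), B(50), C(100)
Edges inside S: B-C(d=10), C-A(d=10)
numerator = 250 * 50 * 100 = 1250000
denominator = 10 * 10 = 100
card(S) = 1250000 / 100 = 12500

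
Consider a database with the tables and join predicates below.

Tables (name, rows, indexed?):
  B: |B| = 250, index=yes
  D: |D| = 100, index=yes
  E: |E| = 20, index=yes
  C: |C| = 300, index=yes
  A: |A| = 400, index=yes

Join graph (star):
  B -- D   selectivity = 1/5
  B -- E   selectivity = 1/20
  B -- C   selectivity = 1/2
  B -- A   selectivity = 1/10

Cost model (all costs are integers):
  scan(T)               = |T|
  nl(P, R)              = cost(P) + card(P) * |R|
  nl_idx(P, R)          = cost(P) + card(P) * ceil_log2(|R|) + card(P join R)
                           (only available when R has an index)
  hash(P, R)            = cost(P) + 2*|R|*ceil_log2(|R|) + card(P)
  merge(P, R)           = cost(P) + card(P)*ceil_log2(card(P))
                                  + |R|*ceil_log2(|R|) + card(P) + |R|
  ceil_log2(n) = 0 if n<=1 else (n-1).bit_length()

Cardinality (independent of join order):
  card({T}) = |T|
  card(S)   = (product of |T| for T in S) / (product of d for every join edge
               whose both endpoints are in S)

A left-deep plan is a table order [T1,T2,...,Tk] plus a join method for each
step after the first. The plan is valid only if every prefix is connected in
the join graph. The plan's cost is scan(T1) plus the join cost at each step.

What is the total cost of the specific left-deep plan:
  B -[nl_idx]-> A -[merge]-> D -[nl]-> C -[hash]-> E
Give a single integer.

90163500

step 1: scan B: cost=250, card=250
step 2: join A via nl_idx
    card(P join A) = 250*400/(10) = 10000
    cost = 250 + 250*9 + 10000 = 12500
step 3: join D via merge
    card(P join D) = 10000*100/(5) = 200000
    cost = 12500 + 10000*14 + 100*7 + 10000 + 100 = 163300
step 4: join C via nl
    card(P join C) = 200000*300/(2) = 30000000
    cost = 163300 + 200000*300 = 60163300
step 5: join E via hash
    card(P join E) = 30000000*20/(20) = 30000000
    cost = 60163300 + 2*20*5 + 30000000 = 90163500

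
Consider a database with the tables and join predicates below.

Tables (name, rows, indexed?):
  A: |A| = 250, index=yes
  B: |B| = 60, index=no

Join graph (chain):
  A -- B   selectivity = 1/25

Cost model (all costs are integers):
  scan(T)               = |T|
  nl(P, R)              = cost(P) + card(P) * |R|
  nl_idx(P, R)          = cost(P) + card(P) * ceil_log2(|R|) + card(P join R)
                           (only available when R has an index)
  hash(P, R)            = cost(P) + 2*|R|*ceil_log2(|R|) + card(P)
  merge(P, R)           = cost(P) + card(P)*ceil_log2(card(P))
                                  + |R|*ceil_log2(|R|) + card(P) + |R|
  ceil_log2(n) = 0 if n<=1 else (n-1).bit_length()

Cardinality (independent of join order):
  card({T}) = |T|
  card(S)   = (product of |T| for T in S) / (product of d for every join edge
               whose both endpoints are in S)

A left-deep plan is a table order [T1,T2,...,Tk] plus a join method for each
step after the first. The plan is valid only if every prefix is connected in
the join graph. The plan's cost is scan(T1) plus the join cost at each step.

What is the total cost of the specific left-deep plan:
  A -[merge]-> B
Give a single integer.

2920

step 1: scan A: cost=250, card=250
step 2: join B via merge
    card(P join B) = 250*60/(25) = 600
    cost = 250 + 250*8 + 60*6 + 250 + 60 = 2920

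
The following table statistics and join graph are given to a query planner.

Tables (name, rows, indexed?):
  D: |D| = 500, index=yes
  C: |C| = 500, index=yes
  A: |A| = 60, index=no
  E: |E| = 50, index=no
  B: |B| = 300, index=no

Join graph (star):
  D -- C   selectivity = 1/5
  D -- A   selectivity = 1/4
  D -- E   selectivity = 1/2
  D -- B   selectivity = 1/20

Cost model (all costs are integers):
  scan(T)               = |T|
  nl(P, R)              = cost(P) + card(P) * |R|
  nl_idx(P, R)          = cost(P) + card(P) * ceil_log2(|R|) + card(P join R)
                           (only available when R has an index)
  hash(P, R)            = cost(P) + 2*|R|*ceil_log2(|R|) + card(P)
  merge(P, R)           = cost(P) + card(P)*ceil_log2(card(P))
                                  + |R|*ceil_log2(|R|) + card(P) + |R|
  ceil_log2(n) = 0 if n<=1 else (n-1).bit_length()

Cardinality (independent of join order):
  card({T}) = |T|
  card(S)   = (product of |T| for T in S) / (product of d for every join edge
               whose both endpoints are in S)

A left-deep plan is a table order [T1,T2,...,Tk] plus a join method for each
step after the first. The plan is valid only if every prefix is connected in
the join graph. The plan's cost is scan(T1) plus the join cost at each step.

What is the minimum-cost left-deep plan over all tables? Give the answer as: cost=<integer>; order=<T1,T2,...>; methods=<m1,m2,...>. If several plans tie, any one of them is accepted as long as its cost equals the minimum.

Selinger DP (subsets sized 1..n):
  {D}: scan cost=500, card=500
  {C}: scan cost=500, card=500
  {A}: scan cost=60, card=60
  {E}: scan cost=50, card=50
  {B}: scan cost=300, card=300
  {CD}: card=50000; try (D,hash)→10000, (C,hash)→10000, (D,merge)→10500, (C,merge)→10500, (D,nl_idx)→55000, (C,nl_idx)→55000 …(+2); best=10000 via (D,hash)
  {AD}: card=7500; try (A,hash)→1720, (D,merge)→5480, (A,merge)→5920, (D,nl_idx)→8100, (D,hash)→9120, (D,nl)→30060 …(+1); best=1720 via (A,hash)
  {DE}: card=12500; try (E,hash)→1600, (D,merge)→5400, (E,merge)→5850, (D,hash)→9100, (D,nl_idx)→13000, (D,nl)→25050 …(+1); best=1600 via (E,hash)
  {BD}: card=7500; try (B,hash)→6400, (D,merge)→8300, (B,merge)→8500, (D,hash)→9600, (D,nl_idx)→10500, (D,nl)→150300 …(+1); best=6400 via (B,hash)
  {ACD}: card=750000; try (C,hash)→18220, (A,hash)→60720, (C,merge)→111720, (C,nl_idx)→819220, (A,merge)→860420, (A,nl)→3010000 …(+1); best=18220 via (C,hash)
  {CDE}: card=1250000; try (C,hash)→23100, (E,hash)→60600, (C,merge)→194100, (E,merge)→860350, (C,nl_idx)→1364100, (E,nl)→2510000 …(+1); best=23100 via (C,hash)
  {BCD}: card=750000; try (C,hash)→22900, (B,hash)→65400, (C,merge)→116400, (C,nl_idx)→823900, (B,merge)→863000, (C,nl)→3756400 …(+1); best=22900 via (C,hash)
  {ADE}: card=187500; try (E,hash)→9820, (A,hash)→14820, (E,merge)→107070, (A,merge)→189520, (E,nl)→376720, (A,nl)→751600; best=9820 via (E,hash)
  {ABD}: card=112500; try (B,hash)→14620, (A,hash)→14620, (B,merge)→109720, (A,merge)→111820, (A,nl)→456400, (B,nl)→2251720; best=14620 via (B,hash)
  {BDE}: card=187500; try (E,hash)→14500, (B,hash)→19500, (E,merge)→111750, (B,merge)→192100, (E,nl)→381400, (B,nl)→3751600; best=14500 via (E,hash)
  {ACDE}: card=18750000; try (C,hash)→206320, (E,hash)→768820, (A,hash)→1273820, (C,merge)→3577320, (E,merge)→15768570, (C,nl_idx)→20447320 …(+4); best=206320 via (C,hash)
  {ABCD}: card=11250000; try (C,hash)→136120, (B,hash)→773620, (A,hash)→773620, (C,merge)→2044620, (C,nl_idx)→12277120, (B,merge)→15771220 …(+4); best=136120 via (C,hash)
  {BCDE}: card=18750000; try (C,hash)→211000, (E,hash)→773500, (B,hash)→1278500, (C,merge)→3582000, (E,merge)→15773250, (C,nl_idx)→20452000 …(+4); best=211000 via (C,hash)
  {ABDE}: card=2812500; try (E,hash)→127720, (B,hash)→202720, (A,hash)→202720, (E,merge)→2039970, (B,merge)→3575320, (A,merge)→3577420 …(+3); best=127720 via (E,hash)
  {ABCDE}: card=281250000; try (C,hash)→2949220, (E,hash)→11386720, (B,hash)→18961720, (A,hash)→18961720, (C,merge)→64820220, (E,merge)→281386470 …(+7); best=2949220 via (C,hash)

cost=2949220; order=D,A,B,E,C; methods=hash,hash,hash,hash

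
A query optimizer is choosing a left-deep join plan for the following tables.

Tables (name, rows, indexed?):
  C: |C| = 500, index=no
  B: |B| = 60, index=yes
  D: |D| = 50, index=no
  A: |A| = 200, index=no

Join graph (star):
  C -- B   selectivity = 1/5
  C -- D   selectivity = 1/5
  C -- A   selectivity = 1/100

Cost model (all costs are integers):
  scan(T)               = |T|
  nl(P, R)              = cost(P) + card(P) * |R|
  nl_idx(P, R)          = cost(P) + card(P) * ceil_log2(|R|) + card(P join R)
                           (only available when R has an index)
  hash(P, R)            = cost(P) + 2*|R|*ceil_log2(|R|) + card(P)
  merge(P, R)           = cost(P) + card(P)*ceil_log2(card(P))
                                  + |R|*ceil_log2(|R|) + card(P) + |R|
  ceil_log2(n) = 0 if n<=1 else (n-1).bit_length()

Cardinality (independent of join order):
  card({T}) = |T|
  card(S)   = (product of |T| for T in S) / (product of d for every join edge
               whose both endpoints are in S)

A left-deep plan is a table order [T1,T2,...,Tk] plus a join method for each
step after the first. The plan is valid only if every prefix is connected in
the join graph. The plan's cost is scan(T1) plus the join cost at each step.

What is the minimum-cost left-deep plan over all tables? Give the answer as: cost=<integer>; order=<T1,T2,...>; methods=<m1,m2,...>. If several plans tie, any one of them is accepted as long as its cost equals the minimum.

Selinger DP (subsets sized 1..n):
  {C}: scan cost=500, card=500
  {B}: scan cost=60, card=60
  {D}: scan cost=50, card=50
  {A}: scan cost=200, card=200
  {BC}: card=6000; try (B,hash)→1720, (C,merge)→5480, (B,merge)→5920, (C,hash)→9120, (B,nl_idx)→9500, (C,nl)→30060 …(+1); best=1720 via (B,hash)
  {CD}: card=5000; try (D,hash)→1600, (C,merge)→5400, (D,merge)→5850, (C,hash)→9100, (C,nl)→25050, (D,nl)→25500; best=1600 via (D,hash)
  {AC}: card=1000; try (A,hash)→4200, (C,merge)→7000, (A,merge)→7300, (C,hash)→9400, (C,nl)→100200, (A,nl)→100500; best=4200 via (A,hash)
  {BCD}: card=60000; try (B,hash)→7320, (D,hash)→8320, (B,merge)→72020, (D,merge)→86070, (B,nl_idx)→91600, (B,nl)→301600 …(+1); best=7320 via (B,hash)
  {ABC}: card=12000; try (B,hash)→5920, (A,hash)→10920, (B,merge)→15620, (B,nl_idx)→22200, (B,nl)→64200, (A,merge)→87520 …(+1); best=5920 via (B,hash)
  {ACD}: card=10000; try (D,hash)→5800, (A,hash)→9800, (D,merge)→15550, (D,nl)→54200, (A,merge)→73400, (A,nl)→1001600; best=5800 via (D,hash)
  {ABCD}: card=120000; try (B,hash)→16520, (D,hash)→18520, (A,hash)→70520, (B,merge)→156220, (B,nl_idx)→185800, (D,merge)→186270 …(+4); best=16520 via (B,hash)

cost=16520; order=C,A,D,B; methods=hash,hash,hash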